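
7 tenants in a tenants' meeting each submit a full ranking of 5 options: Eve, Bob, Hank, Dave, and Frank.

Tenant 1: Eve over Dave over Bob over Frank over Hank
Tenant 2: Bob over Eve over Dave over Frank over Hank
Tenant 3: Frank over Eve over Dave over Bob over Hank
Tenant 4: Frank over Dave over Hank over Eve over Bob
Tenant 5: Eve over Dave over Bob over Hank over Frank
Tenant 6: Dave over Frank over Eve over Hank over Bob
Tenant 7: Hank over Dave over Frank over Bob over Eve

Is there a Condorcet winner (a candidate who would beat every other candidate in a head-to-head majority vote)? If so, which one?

No Condorcet winner

Head-to-head results (7 voters total):
Eve vs Bob: Eve wins 5–2.
Eve vs Hank: Eve wins 5–2.
Eve vs Dave: Eve wins 4–3.
Eve vs Frank: Frank wins 4–3.
Bob vs Hank: Bob wins 4–3.
Bob vs Dave: Dave wins 6–1.
Bob vs Frank: Frank wins 4–3.
Hank vs Dave: Dave wins 6–1.
Hank vs Frank: Frank wins 5–2.
Dave vs Frank: Dave wins 5–2.
No candidate beats all others: Eve beats Dave beats Frank beats Eve, a majority cycle.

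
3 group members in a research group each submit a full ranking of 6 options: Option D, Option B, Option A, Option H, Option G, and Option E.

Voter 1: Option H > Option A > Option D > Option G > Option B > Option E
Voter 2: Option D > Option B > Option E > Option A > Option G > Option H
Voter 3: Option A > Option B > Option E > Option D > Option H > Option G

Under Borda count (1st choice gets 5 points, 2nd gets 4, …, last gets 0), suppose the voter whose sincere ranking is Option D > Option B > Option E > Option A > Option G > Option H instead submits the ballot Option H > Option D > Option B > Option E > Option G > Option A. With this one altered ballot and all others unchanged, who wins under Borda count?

Option H

Borda totals with the altered ballot: Option D 9, Option B 8, Option A 9, Option H 11, Option G 3, Option E 5.
The switch changes the winner from Option A to Option H.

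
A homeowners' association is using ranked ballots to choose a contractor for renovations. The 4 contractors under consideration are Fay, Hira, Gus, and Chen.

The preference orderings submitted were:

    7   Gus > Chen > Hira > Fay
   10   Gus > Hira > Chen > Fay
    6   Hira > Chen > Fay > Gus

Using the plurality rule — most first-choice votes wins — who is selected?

Gus

First-place vote totals:
  Fay: 0
  Hira: 6
  Gus: 17
  Chen: 0
Gus has the most first-place votes.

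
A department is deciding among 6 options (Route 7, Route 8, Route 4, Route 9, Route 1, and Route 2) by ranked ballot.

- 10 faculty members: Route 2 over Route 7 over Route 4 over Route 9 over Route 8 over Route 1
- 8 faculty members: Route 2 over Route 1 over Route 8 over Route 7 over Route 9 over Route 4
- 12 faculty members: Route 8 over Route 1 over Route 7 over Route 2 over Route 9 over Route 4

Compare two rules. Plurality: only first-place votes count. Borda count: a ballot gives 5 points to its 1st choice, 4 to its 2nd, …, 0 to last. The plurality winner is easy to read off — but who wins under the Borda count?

Plurality first-place counts: Route 7 0, Route 8 12, Route 4 0, Route 9 0, Route 1 0, Route 2 18 → Route 2.
Borda totals: Route 7 92, Route 8 94, Route 4 30, Route 9 40, Route 1 80, Route 2 114 → Route 2.

Route 2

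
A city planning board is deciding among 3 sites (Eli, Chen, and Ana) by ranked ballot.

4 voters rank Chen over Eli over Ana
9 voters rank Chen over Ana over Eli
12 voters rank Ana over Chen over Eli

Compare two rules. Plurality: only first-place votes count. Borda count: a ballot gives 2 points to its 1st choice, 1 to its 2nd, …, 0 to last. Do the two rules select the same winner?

Plurality first-place counts: Eli 0, Chen 13, Ana 12 → Chen.
Borda totals: Eli 4, Chen 38, Ana 33 → Chen.
The two rules agree on Chen.

Yes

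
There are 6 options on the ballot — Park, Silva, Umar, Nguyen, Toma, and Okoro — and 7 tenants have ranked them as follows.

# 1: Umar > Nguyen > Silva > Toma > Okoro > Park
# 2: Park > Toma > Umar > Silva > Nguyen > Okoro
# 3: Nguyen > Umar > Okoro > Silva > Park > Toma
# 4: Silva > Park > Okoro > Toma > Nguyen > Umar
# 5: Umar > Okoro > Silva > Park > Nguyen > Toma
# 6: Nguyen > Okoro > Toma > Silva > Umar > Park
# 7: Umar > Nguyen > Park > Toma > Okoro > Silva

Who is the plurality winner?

First-place vote totals:
  Park: 1
  Silva: 1
  Umar: 3
  Nguyen: 2
  Toma: 0
  Okoro: 0
Umar has the most first-place votes.

Umar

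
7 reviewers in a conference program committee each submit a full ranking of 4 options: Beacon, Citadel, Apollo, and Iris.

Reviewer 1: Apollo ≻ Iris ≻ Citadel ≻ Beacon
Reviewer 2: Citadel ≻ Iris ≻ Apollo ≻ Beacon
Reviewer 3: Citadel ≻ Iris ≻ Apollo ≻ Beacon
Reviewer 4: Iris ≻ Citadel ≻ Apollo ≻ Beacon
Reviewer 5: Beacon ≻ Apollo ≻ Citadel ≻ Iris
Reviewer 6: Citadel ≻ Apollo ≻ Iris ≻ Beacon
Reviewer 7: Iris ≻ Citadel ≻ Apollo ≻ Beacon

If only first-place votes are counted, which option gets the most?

First-place vote totals:
  Beacon: 1
  Citadel: 3
  Apollo: 1
  Iris: 2
Citadel has the most first-place votes.

Citadel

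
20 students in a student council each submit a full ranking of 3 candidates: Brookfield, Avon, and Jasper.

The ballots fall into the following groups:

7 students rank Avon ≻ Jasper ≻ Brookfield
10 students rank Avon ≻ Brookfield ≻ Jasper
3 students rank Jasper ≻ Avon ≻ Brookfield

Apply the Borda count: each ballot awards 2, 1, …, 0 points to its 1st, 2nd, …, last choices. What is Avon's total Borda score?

37

Borda scores:
  Brookfield: 7·0 + 10·1 + 3·0 = 10
  Avon: 7·2 + 10·2 + 3·1 = 37
  Jasper: 7·1 + 10·0 + 3·2 = 13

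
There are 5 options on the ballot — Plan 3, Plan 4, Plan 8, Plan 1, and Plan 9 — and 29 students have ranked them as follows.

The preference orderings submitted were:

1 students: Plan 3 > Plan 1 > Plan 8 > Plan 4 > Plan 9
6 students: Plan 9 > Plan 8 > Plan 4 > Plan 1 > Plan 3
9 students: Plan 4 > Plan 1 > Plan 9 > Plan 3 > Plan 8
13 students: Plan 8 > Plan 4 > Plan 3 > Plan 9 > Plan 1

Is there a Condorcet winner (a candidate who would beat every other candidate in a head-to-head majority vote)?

No

Head-to-head results (29 voters total):
Plan 3 vs Plan 4: Plan 4 wins 28–1.
Plan 3 vs Plan 8: Plan 8 wins 19–10.
Plan 3 vs Plan 1: Plan 1 wins 15–14.
Plan 3 vs Plan 9: Plan 9 wins 15–14.
Plan 4 vs Plan 8: Plan 8 wins 20–9.
Plan 4 vs Plan 1: Plan 4 wins 28–1.
Plan 4 vs Plan 9: Plan 4 wins 23–6.
Plan 8 vs Plan 1: Plan 8 wins 19–10.
Plan 8 vs Plan 9: Plan 9 wins 15–14.
Plan 1 vs Plan 9: Plan 9 wins 19–10.
No candidate beats all others: Plan 4 beats Plan 9 beats Plan 8 beats Plan 4, a majority cycle.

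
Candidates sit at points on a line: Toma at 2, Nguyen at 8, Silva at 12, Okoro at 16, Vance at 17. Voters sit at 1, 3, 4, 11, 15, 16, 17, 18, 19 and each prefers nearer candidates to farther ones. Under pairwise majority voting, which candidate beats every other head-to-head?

With single-peaked preferences on a line, the Condorcet winner is the candidate closest to the median voter.
The median voter (position 15) is closest to Okoro at 16.
Check: Okoro vs Silva — voters closer to Okoro: 5 of 9.

Okoro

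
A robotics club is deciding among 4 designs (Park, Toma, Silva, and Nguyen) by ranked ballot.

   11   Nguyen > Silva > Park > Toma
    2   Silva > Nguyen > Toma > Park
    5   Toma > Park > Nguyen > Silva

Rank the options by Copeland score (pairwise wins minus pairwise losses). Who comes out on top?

Nguyen

Pairwise results:
  Park vs Toma: Park wins 11–7.
  Park vs Silva: Silva wins 13–5.
  Park vs Nguyen: Nguyen wins 13–5.
  Toma vs Silva: Silva wins 13–5.
  Toma vs Nguyen: Nguyen wins 13–5.
  Silva vs Nguyen: Nguyen wins 16–2.
Copeland scores (wins − losses):
  Park: 1 − 2 = -1
  Toma: 0 − 3 = -3
  Silva: 2 − 1 = 1
  Nguyen: 3 − 0 = 3
Nguyen has the best Copeland score.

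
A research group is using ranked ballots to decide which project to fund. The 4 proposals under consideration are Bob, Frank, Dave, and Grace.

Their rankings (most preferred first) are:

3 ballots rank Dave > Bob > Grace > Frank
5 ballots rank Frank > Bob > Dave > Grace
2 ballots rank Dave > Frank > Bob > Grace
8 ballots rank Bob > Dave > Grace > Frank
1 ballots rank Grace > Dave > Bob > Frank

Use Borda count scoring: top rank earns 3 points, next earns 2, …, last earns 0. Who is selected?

Bob

Borda scores:
  Bob: 3·2 + 5·2 + 2·1 + 8·3 + 1 = 43
  Frank: 3·0 + 5·3 + 2·2 + 8·0 + 0 = 19
  Dave: 3·3 + 5·1 + 2·3 + 8·2 + 2 = 38
  Grace: 3·1 + 5·0 + 2·0 + 8·1 + 3 = 14
Bob has the highest total.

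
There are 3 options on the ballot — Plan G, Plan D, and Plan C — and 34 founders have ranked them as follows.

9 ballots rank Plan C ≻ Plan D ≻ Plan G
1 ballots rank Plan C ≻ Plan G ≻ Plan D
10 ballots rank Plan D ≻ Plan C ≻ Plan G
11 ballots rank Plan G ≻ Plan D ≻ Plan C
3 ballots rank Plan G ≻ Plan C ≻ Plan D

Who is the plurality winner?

First-place vote totals:
  Plan G: 14
  Plan D: 10
  Plan C: 10
Plan G has the most first-place votes.

Plan G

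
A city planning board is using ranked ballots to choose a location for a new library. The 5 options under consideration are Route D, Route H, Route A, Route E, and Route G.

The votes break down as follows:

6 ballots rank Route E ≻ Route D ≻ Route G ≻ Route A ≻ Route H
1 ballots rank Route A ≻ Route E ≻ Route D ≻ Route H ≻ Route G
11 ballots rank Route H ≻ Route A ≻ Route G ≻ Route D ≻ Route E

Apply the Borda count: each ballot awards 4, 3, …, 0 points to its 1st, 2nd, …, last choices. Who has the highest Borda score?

Borda scores:
  Route D: 6·3 + 2 + 11·1 = 31
  Route H: 6·0 + 1 + 11·4 = 45
  Route A: 6·1 + 4 + 11·3 = 43
  Route E: 6·4 + 3 + 11·0 = 27
  Route G: 6·2 + 0 + 11·2 = 34
Route H has the highest total.

Route H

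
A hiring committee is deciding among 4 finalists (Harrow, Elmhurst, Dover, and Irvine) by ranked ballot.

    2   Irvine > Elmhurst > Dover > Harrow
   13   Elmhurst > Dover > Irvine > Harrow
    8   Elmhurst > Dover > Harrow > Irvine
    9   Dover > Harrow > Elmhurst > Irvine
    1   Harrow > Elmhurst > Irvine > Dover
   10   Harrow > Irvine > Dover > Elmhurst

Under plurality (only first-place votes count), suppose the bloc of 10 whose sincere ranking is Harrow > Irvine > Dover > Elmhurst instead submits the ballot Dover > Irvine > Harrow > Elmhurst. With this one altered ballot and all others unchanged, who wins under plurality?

Elmhurst

First-place totals with the altered ballot: Harrow 1, Elmhurst 21, Dover 19, Irvine 2.
The winner is unchanged: still Elmhurst.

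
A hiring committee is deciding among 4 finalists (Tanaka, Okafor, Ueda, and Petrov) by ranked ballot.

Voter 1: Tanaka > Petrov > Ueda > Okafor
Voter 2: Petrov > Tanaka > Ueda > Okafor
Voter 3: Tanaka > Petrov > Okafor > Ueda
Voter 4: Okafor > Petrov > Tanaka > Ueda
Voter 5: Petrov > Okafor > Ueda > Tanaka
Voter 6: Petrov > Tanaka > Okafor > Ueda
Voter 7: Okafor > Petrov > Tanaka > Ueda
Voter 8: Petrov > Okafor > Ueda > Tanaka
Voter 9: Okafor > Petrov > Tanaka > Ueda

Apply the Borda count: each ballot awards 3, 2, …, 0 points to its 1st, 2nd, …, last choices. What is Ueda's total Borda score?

4

Borda scores:
  Tanaka: 3 + 2 + 3 + 1 + 0 + 2 + 1 + 0 + 1 = 13
  Okafor: 0 + 0 + 1 + 3 + 2 + 1 + 3 + 2 + 3 = 15
  Ueda: 1 + 1 + 0 + 0 + 1 + 0 + 0 + 1 + 0 = 4
  Petrov: 2 + 3 + 2 + 2 + 3 + 3 + 2 + 3 + 2 = 22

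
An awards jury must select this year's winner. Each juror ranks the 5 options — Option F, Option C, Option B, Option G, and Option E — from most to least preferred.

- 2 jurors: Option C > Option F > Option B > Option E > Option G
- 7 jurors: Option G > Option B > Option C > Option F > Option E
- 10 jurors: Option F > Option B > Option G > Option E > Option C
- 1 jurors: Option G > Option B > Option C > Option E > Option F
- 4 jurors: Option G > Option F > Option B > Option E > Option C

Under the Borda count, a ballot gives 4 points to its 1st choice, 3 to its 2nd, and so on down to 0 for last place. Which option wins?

Borda scores:
  Option F: 2·3 + 7·1 + 10·4 + 0 + 4·3 = 65
  Option C: 2·4 + 7·2 + 10·0 + 2 + 4·0 = 24
  Option B: 2·2 + 7·3 + 10·3 + 3 + 4·2 = 66
  Option G: 2·0 + 7·4 + 10·2 + 4 + 4·4 = 68
  Option E: 2·1 + 7·0 + 10·1 + 1 + 4·1 = 17
Option G has the highest total.

Option G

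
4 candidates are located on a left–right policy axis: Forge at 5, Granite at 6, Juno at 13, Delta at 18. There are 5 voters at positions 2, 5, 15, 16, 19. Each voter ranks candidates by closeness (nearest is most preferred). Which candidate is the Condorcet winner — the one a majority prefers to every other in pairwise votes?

Juno

With single-peaked preferences on a line, the Condorcet winner is the candidate closest to the median voter.
The median voter (position 15) is closest to Juno at 13.
Check: Juno vs Forge — voters closer to Juno: 3 of 5.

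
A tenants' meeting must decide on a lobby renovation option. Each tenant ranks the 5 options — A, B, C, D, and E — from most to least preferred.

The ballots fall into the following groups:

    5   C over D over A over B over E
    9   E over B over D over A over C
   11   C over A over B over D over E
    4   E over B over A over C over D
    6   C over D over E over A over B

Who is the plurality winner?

First-place vote totals:
  A: 0
  B: 0
  C: 22
  D: 0
  E: 13
C has the most first-place votes.

C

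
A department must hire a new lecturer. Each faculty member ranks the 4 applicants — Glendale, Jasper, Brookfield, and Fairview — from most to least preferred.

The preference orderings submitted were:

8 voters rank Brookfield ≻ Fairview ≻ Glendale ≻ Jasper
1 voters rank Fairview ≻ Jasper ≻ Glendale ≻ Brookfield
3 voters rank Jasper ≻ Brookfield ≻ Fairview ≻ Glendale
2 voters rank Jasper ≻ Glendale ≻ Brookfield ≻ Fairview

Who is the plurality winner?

Brookfield

First-place vote totals:
  Glendale: 0
  Jasper: 5
  Brookfield: 8
  Fairview: 1
Brookfield has the most first-place votes.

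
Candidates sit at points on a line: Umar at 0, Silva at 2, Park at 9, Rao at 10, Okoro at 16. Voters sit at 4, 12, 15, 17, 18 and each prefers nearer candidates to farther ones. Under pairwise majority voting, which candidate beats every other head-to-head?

With single-peaked preferences on a line, the Condorcet winner is the candidate closest to the median voter.
The median voter (position 15) is closest to Okoro at 16.
Check: Okoro vs Park — voters closer to Okoro: 3 of 5.

Okoro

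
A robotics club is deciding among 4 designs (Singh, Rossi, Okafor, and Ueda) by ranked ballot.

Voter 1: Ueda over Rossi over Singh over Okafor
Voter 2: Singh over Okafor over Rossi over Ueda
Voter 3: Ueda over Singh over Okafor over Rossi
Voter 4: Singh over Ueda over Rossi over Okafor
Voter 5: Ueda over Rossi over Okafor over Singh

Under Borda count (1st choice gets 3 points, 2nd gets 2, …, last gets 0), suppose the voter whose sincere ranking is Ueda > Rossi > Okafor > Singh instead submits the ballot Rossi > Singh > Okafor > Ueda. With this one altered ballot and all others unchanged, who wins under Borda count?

Singh

Borda totals with the altered ballot: Singh 11, Rossi 7, Okafor 4, Ueda 8.
The switch changes the winner from Ueda to Singh.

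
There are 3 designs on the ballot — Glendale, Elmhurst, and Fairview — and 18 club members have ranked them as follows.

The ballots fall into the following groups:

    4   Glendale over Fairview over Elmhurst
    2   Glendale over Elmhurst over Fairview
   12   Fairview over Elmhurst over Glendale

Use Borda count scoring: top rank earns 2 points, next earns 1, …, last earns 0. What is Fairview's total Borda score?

Borda scores:
  Glendale: 4·2 + 2·2 + 12·0 = 12
  Elmhurst: 4·0 + 2·1 + 12·1 = 14
  Fairview: 4·1 + 2·0 + 12·2 = 28

28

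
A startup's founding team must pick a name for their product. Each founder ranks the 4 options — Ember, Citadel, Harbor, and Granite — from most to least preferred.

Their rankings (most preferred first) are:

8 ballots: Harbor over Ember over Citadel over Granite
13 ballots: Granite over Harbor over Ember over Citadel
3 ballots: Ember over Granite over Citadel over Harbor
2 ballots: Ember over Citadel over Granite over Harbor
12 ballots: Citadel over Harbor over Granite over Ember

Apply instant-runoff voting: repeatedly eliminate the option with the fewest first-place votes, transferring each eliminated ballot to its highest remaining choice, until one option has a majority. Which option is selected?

Citadel

Round 1: Granite 13, Citadel 12, Harbor 8, Ember 5. Ember has the fewest and is eliminated.
Round 2: Granite 16, Citadel 14, Harbor 8. Harbor has the fewest and is eliminated.
Round 3: Citadel 22, Granite 16. Citadel has a majority.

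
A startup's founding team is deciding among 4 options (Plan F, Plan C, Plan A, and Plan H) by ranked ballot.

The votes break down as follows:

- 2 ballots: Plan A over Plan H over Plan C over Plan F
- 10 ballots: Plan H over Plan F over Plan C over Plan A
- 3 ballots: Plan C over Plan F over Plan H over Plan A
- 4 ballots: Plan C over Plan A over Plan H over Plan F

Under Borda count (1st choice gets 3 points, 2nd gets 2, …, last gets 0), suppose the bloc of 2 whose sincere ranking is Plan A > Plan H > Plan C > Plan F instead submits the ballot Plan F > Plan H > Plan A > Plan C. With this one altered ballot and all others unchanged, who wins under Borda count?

Borda totals with the altered ballot: Plan F 32, Plan C 31, Plan A 10, Plan H 41.
The winner is unchanged: still Plan H.

Plan H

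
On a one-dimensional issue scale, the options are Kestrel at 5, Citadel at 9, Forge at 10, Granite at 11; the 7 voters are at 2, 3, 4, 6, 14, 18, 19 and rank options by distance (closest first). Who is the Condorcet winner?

Kestrel

With single-peaked preferences on a line, the Condorcet winner is the candidate closest to the median voter.
The median voter (position 6) is closest to Kestrel at 5.
Check: Kestrel vs Forge — voters closer to Kestrel: 4 of 7.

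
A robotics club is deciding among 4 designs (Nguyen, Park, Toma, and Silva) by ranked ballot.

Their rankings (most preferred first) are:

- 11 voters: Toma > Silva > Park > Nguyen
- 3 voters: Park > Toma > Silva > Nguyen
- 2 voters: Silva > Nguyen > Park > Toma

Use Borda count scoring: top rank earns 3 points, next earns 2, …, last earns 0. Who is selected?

Toma

Borda scores:
  Nguyen: 11·0 + 3·0 + 2·2 = 4
  Park: 11·1 + 3·3 + 2·1 = 22
  Toma: 11·3 + 3·2 + 2·0 = 39
  Silva: 11·2 + 3·1 + 2·3 = 31
Toma has the highest total.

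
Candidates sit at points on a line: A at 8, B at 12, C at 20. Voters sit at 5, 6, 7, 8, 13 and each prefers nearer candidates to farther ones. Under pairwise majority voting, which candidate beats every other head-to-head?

A

With single-peaked preferences on a line, the Condorcet winner is the candidate closest to the median voter.
The median voter (position 7) is closest to A at 8.
Check: A vs C — voters closer to A: 5 of 5.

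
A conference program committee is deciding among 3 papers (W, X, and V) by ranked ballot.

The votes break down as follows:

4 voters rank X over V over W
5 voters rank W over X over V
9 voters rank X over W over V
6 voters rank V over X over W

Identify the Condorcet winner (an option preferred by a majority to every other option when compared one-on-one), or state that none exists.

X

Head-to-head results (24 voters total):
W vs X: X wins 19–5.
W vs V: W wins 14–10.
X vs V: X wins 18–6.
X beats each rival — W (19–5), V (18–6) — so X is the Condorcet winner.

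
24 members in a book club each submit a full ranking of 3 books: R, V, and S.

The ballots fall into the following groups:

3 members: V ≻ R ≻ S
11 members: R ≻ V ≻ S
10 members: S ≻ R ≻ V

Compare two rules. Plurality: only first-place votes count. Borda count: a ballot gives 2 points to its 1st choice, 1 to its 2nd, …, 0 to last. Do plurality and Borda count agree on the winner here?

Plurality first-place counts: R 11, V 3, S 10 → R.
Borda totals: R 35, V 17, S 20 → R.
The two rules agree on R.

Yes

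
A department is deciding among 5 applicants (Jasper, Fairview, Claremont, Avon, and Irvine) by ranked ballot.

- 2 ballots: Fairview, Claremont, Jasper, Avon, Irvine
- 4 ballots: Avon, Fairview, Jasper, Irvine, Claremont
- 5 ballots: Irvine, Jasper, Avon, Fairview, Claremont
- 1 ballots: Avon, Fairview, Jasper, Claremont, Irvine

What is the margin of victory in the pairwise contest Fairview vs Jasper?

2

Ballots ranking Fairview above Jasper: 2+4+1 = 7.
Ballots ranking Jasper above Fairview: 5.
Fairview wins 7–5, a margin of 2.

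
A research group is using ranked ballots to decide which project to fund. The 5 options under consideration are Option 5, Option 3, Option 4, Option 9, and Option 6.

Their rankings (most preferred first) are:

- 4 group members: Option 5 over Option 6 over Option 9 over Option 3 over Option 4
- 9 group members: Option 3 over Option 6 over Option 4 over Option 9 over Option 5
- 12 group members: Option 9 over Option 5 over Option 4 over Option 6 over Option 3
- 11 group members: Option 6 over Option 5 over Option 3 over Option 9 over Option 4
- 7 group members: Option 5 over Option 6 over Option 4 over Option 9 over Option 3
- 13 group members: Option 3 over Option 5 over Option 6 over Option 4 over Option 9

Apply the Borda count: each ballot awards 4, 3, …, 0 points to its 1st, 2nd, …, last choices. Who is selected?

Option 5

Borda scores:
  Option 5: 4·4 + 9·0 + 12·3 + 11·3 + 7·4 + 13·3 = 152
  Option 3: 4·1 + 9·4 + 12·0 + 11·2 + 7·0 + 13·4 = 114
  Option 4: 4·0 + 9·2 + 12·2 + 11·0 + 7·2 + 13·1 = 69
  Option 9: 4·2 + 9·1 + 12·4 + 11·1 + 7·1 + 13·0 = 83
  Option 6: 4·3 + 9·3 + 12·1 + 11·4 + 7·3 + 13·2 = 142
Option 5 has the highest total.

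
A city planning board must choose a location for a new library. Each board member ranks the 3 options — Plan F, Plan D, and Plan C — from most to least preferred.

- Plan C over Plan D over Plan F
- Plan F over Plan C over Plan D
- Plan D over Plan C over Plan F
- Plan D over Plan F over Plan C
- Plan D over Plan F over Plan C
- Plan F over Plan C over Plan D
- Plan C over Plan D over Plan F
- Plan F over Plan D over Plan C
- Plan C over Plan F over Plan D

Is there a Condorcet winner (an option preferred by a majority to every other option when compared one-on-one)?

No

Head-to-head results (9 voters total):
Plan F vs Plan D: Plan D wins 5–4.
Plan F vs Plan C: Plan F wins 5–4.
Plan D vs Plan C: Plan C wins 5–4.
No candidate beats all others: Plan F beats Plan C beats Plan D beats Plan F, a majority cycle.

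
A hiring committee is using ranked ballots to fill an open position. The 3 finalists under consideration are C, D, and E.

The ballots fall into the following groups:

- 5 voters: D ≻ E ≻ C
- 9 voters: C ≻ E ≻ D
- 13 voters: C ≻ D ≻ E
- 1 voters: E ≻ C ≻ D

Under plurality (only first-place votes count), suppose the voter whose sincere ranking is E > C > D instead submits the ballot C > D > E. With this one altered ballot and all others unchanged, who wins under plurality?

C

First-place totals with the altered ballot: C 23, D 5, E 0.
The winner is unchanged: still C.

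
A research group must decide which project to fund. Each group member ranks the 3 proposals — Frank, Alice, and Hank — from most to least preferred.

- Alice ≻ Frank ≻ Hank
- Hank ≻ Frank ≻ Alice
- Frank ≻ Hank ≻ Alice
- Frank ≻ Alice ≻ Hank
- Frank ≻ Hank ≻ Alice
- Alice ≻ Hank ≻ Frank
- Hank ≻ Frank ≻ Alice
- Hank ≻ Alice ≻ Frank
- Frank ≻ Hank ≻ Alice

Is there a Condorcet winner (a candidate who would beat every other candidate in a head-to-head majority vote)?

Head-to-head results (9 voters total):
Frank vs Alice: Frank wins 6–3.
Frank vs Hank: Frank wins 5–4.
Alice vs Hank: Hank wins 6–3.
Frank beats each rival — Alice (6–3), Hank (5–4) — so Frank is the Condorcet winner.

Yes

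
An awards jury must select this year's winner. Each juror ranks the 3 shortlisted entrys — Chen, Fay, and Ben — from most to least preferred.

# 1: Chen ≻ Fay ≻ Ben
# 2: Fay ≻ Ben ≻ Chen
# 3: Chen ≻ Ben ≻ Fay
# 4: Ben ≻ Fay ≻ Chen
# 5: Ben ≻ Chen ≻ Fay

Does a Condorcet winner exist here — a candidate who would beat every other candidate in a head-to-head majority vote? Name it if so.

Head-to-head results (5 voters total):
Chen vs Fay: Chen wins 3–2.
Chen vs Ben: Ben wins 3–2.
Fay vs Ben: Ben wins 3–2.
Ben beats each rival — Chen (3–2), Fay (3–2) — so Ben is the Condorcet winner.

Ben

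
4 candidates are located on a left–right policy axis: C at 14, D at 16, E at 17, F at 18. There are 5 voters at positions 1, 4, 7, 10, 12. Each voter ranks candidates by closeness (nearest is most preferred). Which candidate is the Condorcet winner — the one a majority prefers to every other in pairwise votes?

C

With single-peaked preferences on a line, the Condorcet winner is the candidate closest to the median voter.
The median voter (position 7) is closest to C at 14.
Check: C vs D — voters closer to C: 5 of 5.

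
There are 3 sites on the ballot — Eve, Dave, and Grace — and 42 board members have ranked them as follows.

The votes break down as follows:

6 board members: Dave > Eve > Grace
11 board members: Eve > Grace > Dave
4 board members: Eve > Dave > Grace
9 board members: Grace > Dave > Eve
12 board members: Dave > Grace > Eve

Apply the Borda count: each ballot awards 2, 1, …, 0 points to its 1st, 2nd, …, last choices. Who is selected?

Dave

Borda scores:
  Eve: 6·1 + 11·2 + 4·2 + 9·0 + 12·0 = 36
  Dave: 6·2 + 11·0 + 4·1 + 9·1 + 12·2 = 49
  Grace: 6·0 + 11·1 + 4·0 + 9·2 + 12·1 = 41
Dave has the highest total.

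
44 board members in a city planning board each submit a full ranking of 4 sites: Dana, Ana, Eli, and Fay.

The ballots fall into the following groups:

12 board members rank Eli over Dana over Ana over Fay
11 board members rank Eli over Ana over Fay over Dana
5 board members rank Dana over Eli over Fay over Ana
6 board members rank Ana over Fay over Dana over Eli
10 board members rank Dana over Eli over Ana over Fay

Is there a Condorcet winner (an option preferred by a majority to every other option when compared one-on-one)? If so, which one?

Head-to-head results (44 voters total):
Dana vs Ana: Dana wins 27–17.
Dana vs Eli: Eli wins 23–21.
Dana vs Fay: Dana wins 27–17.
Ana vs Eli: Eli wins 38–6.
Ana vs Fay: Ana wins 39–5.
Eli vs Fay: Eli wins 38–6.
Eli beats each rival — Dana (23–21), Ana (38–6), Fay (38–6) — so Eli is the Condorcet winner.

Eli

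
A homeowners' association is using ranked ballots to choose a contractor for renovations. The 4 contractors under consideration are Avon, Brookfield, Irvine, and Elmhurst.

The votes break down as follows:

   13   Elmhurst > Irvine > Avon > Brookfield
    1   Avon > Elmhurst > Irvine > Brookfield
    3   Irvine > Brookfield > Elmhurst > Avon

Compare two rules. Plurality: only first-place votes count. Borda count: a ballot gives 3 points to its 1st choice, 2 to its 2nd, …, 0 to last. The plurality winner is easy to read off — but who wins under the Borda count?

Elmhurst

Plurality first-place counts: Avon 1, Brookfield 0, Irvine 3, Elmhurst 13 → Elmhurst.
Borda totals: Avon 16, Brookfield 6, Irvine 36, Elmhurst 44 → Elmhurst.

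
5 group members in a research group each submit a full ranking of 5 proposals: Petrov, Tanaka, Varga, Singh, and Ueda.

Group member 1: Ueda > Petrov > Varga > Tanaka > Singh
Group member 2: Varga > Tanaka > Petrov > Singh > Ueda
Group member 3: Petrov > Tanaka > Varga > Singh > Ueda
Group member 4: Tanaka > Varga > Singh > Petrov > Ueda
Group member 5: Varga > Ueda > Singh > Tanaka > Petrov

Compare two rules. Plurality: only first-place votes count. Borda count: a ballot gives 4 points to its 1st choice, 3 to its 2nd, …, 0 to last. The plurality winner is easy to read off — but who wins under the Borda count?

Varga

Plurality first-place counts: Petrov 1, Tanaka 1, Varga 2, Singh 0, Ueda 1 → Varga.
Borda totals: Petrov 10, Tanaka 12, Varga 15, Singh 6, Ueda 7 → Varga.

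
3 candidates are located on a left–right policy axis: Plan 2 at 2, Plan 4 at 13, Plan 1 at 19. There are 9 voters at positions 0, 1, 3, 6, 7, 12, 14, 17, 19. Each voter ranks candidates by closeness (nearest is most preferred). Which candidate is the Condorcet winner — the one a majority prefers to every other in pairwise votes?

With single-peaked preferences on a line, the Condorcet winner is the candidate closest to the median voter.
The median voter (position 7) is closest to Plan 2 at 2.
Check: Plan 2 vs Plan 1 — voters closer to Plan 2: 5 of 9.

Plan 2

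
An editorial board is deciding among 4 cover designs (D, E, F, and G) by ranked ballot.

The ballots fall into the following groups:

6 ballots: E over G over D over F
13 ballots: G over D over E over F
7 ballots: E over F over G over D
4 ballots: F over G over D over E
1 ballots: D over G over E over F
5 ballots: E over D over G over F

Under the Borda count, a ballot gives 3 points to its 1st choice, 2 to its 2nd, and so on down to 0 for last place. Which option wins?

G

Borda scores:
  D: 6·1 + 13·2 + 7·0 + 4·1 + 3 + 5·2 = 49
  E: 6·3 + 13·1 + 7·3 + 4·0 + 1 + 5·3 = 68
  F: 6·0 + 13·0 + 7·2 + 4·3 + 0 + 5·0 = 26
  G: 6·2 + 13·3 + 7·1 + 4·2 + 2 + 5·1 = 73
G has the highest total.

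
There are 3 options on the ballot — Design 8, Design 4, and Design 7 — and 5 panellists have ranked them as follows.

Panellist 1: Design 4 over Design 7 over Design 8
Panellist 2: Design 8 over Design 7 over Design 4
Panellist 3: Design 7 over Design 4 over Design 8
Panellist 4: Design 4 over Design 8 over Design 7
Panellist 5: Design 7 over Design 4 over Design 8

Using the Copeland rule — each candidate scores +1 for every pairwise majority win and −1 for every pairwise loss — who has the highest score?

Design 7

Pairwise results:
  Design 8 vs Design 4: Design 4 wins 4–1.
  Design 8 vs Design 7: Design 7 wins 3–2.
  Design 4 vs Design 7: Design 7 wins 3–2.
Copeland scores (wins − losses):
  Design 8: 0 − 2 = -2
  Design 4: 1 − 1 = 0
  Design 7: 2 − 0 = 2
Design 7 has the best Copeland score.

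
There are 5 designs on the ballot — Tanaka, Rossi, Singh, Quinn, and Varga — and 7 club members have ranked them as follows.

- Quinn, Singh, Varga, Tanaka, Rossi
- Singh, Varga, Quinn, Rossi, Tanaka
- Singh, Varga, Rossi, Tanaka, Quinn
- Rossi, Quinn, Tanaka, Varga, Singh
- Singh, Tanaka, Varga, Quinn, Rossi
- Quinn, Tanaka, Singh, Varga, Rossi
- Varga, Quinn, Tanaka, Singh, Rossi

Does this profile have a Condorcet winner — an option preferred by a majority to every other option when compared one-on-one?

No

Head-to-head results (7 voters total):
Tanaka vs Rossi: Tanaka wins 4–3.
Tanaka vs Singh: Singh wins 4–3.
Tanaka vs Quinn: Quinn wins 5–2.
Tanaka vs Varga: Varga wins 4–3.
Rossi vs Singh: Singh wins 6–1.
Rossi vs Quinn: Quinn wins 5–2.
Rossi vs Varga: Varga wins 6–1.
Singh vs Quinn: Quinn wins 4–3.
Singh vs Varga: Singh wins 5–2.
Quinn vs Varga: Varga wins 4–3.
No candidate beats all others: Singh beats Varga beats Quinn beats Singh, a majority cycle.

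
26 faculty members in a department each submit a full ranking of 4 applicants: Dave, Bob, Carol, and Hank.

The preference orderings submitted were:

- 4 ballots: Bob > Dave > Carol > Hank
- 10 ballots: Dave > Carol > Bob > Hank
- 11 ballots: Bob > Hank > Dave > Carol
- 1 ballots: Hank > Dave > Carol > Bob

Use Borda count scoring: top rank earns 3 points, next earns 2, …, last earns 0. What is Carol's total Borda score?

Borda scores:
  Dave: 4·2 + 10·3 + 11·1 + 2 = 51
  Bob: 4·3 + 10·1 + 11·3 + 0 = 55
  Carol: 4·1 + 10·2 + 11·0 + 1 = 25
  Hank: 4·0 + 10·0 + 11·2 + 3 = 25

25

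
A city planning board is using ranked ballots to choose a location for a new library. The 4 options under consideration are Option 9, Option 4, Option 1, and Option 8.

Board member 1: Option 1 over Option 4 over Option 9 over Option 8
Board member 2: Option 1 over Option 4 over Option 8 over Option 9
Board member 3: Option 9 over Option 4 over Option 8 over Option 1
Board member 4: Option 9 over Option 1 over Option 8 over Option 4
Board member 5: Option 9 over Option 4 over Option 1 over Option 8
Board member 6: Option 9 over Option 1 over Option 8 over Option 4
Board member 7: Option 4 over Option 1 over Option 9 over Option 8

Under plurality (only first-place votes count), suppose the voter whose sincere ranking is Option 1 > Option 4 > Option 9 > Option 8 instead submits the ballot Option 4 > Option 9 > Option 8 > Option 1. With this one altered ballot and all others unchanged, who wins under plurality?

First-place totals with the altered ballot: Option 9 4, Option 4 2, Option 1 1, Option 8 0.
The winner is unchanged: still Option 9.

Option 9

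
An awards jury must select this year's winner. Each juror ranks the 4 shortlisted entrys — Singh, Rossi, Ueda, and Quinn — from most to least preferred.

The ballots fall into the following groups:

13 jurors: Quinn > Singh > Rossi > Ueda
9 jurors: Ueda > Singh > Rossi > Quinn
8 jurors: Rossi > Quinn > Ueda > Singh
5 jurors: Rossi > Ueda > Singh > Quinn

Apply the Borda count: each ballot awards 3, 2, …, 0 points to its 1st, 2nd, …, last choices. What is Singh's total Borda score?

Borda scores:
  Singh: 13·2 + 9·2 + 8·0 + 5·1 = 49
  Rossi: 13·1 + 9·1 + 8·3 + 5·3 = 61
  Ueda: 13·0 + 9·3 + 8·1 + 5·2 = 45
  Quinn: 13·3 + 9·0 + 8·2 + 5·0 = 55

49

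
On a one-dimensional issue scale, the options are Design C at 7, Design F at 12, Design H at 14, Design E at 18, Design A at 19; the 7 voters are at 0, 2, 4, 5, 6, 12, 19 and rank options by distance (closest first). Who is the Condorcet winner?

With single-peaked preferences on a line, the Condorcet winner is the candidate closest to the median voter.
The median voter (position 5) is closest to Design C at 7.
Check: Design C vs Design F — voters closer to Design C: 5 of 7.

Design C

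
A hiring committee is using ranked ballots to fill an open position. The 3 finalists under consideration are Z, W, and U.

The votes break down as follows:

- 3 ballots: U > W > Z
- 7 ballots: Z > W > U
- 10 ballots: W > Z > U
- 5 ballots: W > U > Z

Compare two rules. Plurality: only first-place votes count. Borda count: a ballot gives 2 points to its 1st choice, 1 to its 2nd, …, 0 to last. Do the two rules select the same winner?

Plurality first-place counts: Z 7, W 15, U 3 → W.
Borda totals: Z 24, W 40, U 11 → W.
The two rules agree on W.

Yes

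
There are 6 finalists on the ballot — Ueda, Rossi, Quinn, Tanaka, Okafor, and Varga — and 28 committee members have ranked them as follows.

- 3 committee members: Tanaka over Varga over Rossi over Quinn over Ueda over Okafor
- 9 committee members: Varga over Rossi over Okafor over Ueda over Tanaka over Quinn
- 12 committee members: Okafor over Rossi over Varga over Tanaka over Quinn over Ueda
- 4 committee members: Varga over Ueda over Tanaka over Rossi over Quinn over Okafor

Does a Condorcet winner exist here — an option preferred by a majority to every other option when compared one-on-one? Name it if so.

Varga

Head-to-head results (28 voters total):
Ueda vs Rossi: Rossi wins 24–4.
Ueda vs Quinn: Quinn wins 15–13.
Ueda vs Tanaka: Tanaka wins 15–13.
Ueda vs Okafor: Okafor wins 21–7.
Ueda vs Varga: Varga wins 28–0.
Rossi vs Quinn: Rossi wins 28–0.
Rossi vs Tanaka: Rossi wins 21–7.
Rossi vs Okafor: Rossi wins 16–12.
Rossi vs Varga: Varga wins 16–12.
Quinn vs Tanaka: Tanaka wins 28–0.
Quinn vs Okafor: Okafor wins 21–7.
Quinn vs Varga: Varga wins 28–0.
Tanaka vs Okafor: Okafor wins 21–7.
Tanaka vs Varga: Varga wins 25–3.
Okafor vs Varga: Varga wins 16–12.
Varga beats each rival — Ueda (28–0), Rossi (16–12), Quinn (28–0), Tanaka (25–3), Okafor (16–12) — so Varga is the Condorcet winner.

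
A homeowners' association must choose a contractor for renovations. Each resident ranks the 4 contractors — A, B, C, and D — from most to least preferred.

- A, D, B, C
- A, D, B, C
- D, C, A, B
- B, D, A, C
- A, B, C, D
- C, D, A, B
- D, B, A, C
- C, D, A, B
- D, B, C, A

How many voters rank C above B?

3

Ballots ranking C above B: 3.
Ballots ranking B above C: 6.
So 3 of 9 voters prefer C to B.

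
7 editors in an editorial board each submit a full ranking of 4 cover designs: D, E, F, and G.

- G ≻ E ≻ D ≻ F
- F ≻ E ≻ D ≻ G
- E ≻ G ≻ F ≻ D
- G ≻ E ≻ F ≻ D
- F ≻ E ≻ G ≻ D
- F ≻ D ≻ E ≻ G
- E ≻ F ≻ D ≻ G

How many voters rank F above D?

6

Ballots ranking F above D: 6.
Ballots ranking D above F: 1.
So 6 of 7 voters prefer F to D.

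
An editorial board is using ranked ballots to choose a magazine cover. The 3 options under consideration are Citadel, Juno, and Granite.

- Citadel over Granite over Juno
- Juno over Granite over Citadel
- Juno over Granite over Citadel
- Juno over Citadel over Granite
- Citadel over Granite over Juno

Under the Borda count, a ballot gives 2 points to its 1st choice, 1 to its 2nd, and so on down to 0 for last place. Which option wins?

Juno

Borda scores:
  Citadel: 2 + 0 + 0 + 1 + 2 = 5
  Juno: 0 + 2 + 2 + 2 + 0 = 6
  Granite: 1 + 1 + 1 + 0 + 1 = 4
Juno has the highest total.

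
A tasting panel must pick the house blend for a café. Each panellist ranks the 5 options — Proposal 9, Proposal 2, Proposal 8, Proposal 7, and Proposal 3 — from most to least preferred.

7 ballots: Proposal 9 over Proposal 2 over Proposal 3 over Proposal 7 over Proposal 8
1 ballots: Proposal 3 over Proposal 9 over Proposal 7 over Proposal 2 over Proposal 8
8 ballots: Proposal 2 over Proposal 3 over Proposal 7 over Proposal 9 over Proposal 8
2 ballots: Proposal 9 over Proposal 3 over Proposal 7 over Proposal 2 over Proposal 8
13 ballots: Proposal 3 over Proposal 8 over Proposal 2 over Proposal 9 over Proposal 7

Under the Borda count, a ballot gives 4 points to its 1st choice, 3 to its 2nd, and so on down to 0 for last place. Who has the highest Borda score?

Proposal 3

Borda scores:
  Proposal 9: 7·4 + 3 + 8·1 + 2·4 + 13·1 = 60
  Proposal 2: 7·3 + 1 + 8·4 + 2·1 + 13·2 = 82
  Proposal 8: 7·0 + 0 + 8·0 + 2·0 + 13·3 = 39
  Proposal 7: 7·1 + 2 + 8·2 + 2·2 + 13·0 = 29
  Proposal 3: 7·2 + 4 + 8·3 + 2·3 + 13·4 = 100
Proposal 3 has the highest total.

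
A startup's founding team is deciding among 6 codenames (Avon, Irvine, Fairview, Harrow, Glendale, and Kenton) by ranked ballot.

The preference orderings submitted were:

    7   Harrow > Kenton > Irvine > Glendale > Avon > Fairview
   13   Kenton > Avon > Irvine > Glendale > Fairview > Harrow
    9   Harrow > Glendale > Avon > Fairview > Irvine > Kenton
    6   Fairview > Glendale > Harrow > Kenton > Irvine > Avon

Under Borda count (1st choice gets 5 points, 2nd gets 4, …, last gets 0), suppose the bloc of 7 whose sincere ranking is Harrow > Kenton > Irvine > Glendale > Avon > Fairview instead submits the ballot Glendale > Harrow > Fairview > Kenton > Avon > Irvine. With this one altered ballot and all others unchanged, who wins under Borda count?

Borda totals with the altered ballot: Avon 86, Irvine 54, Fairview 82, Harrow 91, Glendale 121, Kenton 91.
The switch changes the winner from Kenton to Glendale.

Glendale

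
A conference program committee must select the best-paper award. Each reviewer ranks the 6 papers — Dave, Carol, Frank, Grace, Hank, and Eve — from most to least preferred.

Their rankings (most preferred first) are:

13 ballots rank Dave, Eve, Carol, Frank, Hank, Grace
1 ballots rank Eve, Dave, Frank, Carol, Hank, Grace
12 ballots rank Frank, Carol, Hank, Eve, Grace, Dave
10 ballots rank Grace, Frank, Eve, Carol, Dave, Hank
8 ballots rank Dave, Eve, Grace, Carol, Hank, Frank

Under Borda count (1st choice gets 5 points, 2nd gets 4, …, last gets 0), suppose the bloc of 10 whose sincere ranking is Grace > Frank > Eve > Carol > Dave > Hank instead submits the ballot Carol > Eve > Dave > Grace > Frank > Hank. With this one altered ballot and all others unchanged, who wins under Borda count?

Borda totals with the altered ballot: Dave 139, Carol 155, Frank 99, Grace 56, Hank 58, Eve 153.
The switch changes the winner from Eve to Carol.

Carol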